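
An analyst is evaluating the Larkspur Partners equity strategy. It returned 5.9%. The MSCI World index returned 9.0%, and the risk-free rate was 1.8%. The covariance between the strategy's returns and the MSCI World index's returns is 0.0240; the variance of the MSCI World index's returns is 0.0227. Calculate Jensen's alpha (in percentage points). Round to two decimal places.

β = Cov / Var = 0.0240 / 0.0227 = 1.0573
E[R] = Rf + β(Rm − Rf) = 1.8% + 1.0573 × (9.0% − 1.8%) = 9.4126%
α = Rp − E[R] = 5.9% − 9.4126% = -3.5126

-3.51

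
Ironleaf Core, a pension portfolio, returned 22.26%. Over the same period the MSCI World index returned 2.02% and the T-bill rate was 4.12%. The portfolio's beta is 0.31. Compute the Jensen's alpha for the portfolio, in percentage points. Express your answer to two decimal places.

CAPM expected return = Rf + β(Rm − Rf) = 4.12% + 0.31 × (2.02% − 4.12%) = 4.12 + 0.31 × -2.10 = 3.4690%
Jensen's α = Rp − E[R] = 22.26% − 3.4690% = 18.7910

18.79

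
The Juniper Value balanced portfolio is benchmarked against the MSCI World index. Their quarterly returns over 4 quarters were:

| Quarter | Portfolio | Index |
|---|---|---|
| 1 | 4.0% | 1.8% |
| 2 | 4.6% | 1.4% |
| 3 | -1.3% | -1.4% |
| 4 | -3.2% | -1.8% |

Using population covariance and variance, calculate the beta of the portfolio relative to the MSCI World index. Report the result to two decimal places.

r̄p = 1.0250%,  r̄m = 0.0000%
Cov = Σ(rp − r̄p)(rm − r̄m) / 4 = 5.3050
Var(rm) = Σ(rm − r̄m)² / 4 = 2.6000
β = Cov / Var = 5.3050 / 2.6000 = 2.0404

2.04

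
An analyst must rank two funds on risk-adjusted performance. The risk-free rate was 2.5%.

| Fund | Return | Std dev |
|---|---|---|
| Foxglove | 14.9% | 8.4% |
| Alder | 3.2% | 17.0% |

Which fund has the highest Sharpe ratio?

Foxglove: Sharpe ratio = (14.9% − 2.5%) / 8.4% = 1.476
Alder: Sharpe ratio = (3.2% − 2.5%) / 17.0% = 0.041
Highest: Foxglove (1.476).

Foxglove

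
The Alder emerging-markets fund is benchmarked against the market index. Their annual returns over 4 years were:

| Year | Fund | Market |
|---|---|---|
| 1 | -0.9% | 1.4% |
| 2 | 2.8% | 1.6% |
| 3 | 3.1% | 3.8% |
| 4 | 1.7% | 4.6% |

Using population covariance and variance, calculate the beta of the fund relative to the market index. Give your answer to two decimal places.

r̄p = 1.6750%,  r̄m = 2.8500%
Cov = Σ(rp − r̄p)(rm − r̄m) / 4 = 0.9313
Var(rm) = Σ(rm − r̄m)² / 4 = 1.9075
β = Cov / Var = 0.9313 / 1.9075 = 0.4882

0.49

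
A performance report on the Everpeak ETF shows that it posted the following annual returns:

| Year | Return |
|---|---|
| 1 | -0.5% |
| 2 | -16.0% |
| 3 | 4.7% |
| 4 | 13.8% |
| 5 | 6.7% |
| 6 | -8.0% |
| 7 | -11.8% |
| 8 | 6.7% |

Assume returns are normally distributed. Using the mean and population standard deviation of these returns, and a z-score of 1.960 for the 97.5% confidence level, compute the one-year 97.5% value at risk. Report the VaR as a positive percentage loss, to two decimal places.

19.65

Mean return μ = -4.40 / 8 = -0.5500%
Σ(r − μ)² = (-0.5 − (-0.5500))² + (-16 − (-0.5500))² + (4.7 − (-0.5500))² + … = 759.3800
population σ = √(759.3800 / 8) = √94.9225 = 9.7428%
VaR = −(μ − z·σ) = −(-0.5500 − 1.960 × 9.7428) = −(-19.6459) = 19.6459%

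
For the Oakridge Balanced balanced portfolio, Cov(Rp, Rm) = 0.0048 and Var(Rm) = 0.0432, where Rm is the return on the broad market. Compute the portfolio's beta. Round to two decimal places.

β = Cov(Rp, Rm) / Var(Rm) = 0.0048 / 0.0432 = 0.1111

0.11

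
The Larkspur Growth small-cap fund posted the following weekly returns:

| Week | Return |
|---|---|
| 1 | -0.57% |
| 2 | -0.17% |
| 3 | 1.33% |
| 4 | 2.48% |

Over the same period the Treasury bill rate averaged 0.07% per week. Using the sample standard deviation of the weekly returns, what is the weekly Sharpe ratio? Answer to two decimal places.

r̄ = (-0.57 − 0.17 + 1.33 + 2.48) / 4 = 3.070 / 4 = 0.7675%
Σ(r − r̄)² = (-0.57 − 0.7675)² + (-0.17 − 0.7675)² + (1.33 − 0.7675)² + … = 5.9169
sample σ = √(5.9169 / 3) = √1.9723 = 1.4044%
Sharpe = (r̄ − rf) / σ = (0.7675 − 0.07) / 1.4044 = 0.6975 / 1.4044 = 0.4967

0.50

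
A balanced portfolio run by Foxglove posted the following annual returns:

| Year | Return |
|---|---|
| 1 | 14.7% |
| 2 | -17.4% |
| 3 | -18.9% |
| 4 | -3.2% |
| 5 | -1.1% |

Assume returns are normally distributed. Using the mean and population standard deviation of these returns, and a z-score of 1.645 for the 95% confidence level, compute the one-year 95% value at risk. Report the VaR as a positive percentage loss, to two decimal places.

25.37

r̄ = (14.7 − 17.4 − 18.9 − 3.2 − 1.1) / 5 = -5.1800%
Population σ = √[Σ(r − r̄)² / 5] = √[753.3480 / 5] = √150.6696 = 12.2748%
VaR = −(r̄ − z·σ) = −(-5.1800 − 1.645 × 12.2748) = −(-25.3720) = 25.3720%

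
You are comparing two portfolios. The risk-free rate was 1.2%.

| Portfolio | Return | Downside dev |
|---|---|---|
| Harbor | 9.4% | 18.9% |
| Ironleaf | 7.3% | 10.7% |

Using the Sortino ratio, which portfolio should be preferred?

Ironleaf

Harbor: Sortino ratio = (9.4% − 1.2%) / 18.9% = 0.434
Ironleaf: Sortino ratio = (7.3% − 1.2%) / 10.7% = 0.570
Highest: Ironleaf (0.570).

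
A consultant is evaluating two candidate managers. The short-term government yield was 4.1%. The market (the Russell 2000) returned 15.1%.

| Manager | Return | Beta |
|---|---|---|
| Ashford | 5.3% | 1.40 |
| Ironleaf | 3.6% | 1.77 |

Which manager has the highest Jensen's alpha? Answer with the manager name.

Ashford

Ashford: α = 5.3% − [4.1% + 1.40 × (15.1% − 4.1%)] = -14.200
Ironleaf: α = 3.6% − [4.1% + 1.77 × (15.1% − 4.1%)] = -19.970
Highest: Ashford (-14.200).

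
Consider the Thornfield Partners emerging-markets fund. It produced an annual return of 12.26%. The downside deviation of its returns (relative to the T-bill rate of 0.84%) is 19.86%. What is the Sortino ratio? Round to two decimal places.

Sortino = (Rp − Rf) / σd = (12.26% − 0.84%) / 19.86% = 11.42% / 19.86% = 0.5750

0.58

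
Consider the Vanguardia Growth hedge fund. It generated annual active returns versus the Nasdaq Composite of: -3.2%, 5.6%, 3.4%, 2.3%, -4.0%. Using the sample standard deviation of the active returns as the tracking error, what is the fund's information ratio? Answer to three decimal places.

0.195

μ = (-3.2 + 5.6 + 3.4 + 2.3 − 4) / 5 = 4.10 / 5 = 0.8200%
Sample std dev = √[71.0880 / 4] = 4.2157%
IR = μ / tracking error = 0.8200 / 4.2157 = 0.1945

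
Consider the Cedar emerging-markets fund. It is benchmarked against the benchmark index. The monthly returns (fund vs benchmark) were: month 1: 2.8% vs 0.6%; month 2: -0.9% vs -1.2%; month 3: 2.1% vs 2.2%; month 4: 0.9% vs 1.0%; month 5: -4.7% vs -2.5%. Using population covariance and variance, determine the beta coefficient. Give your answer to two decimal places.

1.44

r̄p = 0.0400%,  r̄m = 0.0200%
Cov = Σ(rp − r̄p)(rm − r̄m) / 5 = 4.0052
Var(rm) = Σ(rm − r̄m)² / 5 = 2.7776
β = Cov / Var = 4.0052 / 2.7776 = 1.4420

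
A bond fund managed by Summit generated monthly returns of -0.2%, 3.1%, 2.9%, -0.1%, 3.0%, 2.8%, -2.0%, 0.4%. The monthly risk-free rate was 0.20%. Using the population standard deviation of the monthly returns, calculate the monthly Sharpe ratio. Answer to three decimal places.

r̄ = (-0.2 + 3.1 + 2.9 − 0.1 + 3 + 2.8 − 2 + 0.4) / 8 = 9.90 / 8 = 1.2375%
Population std dev = √[26.8188 / 8] = 1.8309%
Sharpe = (r̄ − rf) / σ = (1.2375 − 0.2) / 1.8309 = 1.0375 / 1.8309 = 0.5667

0.567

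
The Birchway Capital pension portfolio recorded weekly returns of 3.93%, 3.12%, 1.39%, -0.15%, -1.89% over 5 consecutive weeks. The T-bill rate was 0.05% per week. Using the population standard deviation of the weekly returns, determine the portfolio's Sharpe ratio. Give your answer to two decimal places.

0.58

Mean return r̄ = 6.400 / 5 = 1.2800%
Population std dev = √[22.5140 / 5] = 2.1220%
Sharpe = (r̄ − rf) / σ = (1.2800 − 0.05) / 2.1220 = 1.2300 / 2.1220 = 0.5796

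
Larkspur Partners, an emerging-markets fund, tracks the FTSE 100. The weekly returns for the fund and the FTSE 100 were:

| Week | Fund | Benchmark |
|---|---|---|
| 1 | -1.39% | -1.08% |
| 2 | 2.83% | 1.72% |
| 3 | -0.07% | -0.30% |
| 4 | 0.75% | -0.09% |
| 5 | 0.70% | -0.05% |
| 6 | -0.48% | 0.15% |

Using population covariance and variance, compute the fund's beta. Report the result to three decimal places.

1.438

r̄p = 0.3900%,  r̄m = 0.0583%
Cov = Σ(rp − r̄p)(rm − r̄m) / 6 = 1.0131
Var(rm) = Σ(rm − r̄m)² / 6 = 0.7046
β = Cov / Var = 1.0131 / 0.7046 = 1.4378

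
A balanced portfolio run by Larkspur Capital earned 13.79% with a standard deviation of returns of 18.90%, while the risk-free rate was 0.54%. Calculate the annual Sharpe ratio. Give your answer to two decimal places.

Sharpe = (Rp − Rf) / σp = (13.79% − 0.54%) / 18.90% = 13.25% / 18.90% = 0.7011

0.70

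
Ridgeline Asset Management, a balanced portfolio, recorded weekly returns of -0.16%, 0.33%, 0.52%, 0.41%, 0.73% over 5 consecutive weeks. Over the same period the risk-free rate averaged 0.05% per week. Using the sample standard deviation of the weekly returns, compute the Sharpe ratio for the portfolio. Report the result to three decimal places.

Mean return r̄ = 1.830 / 5 = 0.3660%
Σ(r − r̄)² = (-0.16 − 0.3660)² + (0.33 − 0.3660)² + (0.52 − 0.3660)² + … = 0.4361
σ = √[0.4361 / 4] = 0.3302%
Sharpe = (r̄ − rf) / σ = (0.3660 − 0.05) / 0.3302 = 0.3160 / 0.3302 = 0.9570

0.957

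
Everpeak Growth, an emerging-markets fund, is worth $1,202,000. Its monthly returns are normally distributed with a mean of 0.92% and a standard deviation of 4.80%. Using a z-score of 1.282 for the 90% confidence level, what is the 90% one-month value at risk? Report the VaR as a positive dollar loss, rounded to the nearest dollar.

$62,908

Return at the 90% tail: μ − z·σ = 0.92% − 1.282 × 4.80% = 0.92 − 6.1536 = -5.2336%
VaR = −(-5.2336%) × $1,202,000 = 5.2336% × $1,202,000 = $62,908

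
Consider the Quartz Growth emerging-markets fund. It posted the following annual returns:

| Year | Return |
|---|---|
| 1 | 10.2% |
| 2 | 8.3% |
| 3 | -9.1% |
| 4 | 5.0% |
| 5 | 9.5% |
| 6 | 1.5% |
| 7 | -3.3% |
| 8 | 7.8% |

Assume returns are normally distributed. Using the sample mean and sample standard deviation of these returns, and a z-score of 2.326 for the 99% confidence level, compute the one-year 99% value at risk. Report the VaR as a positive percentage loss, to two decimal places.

Mean return μ = 29.90 / 8 = 3.7375%
Sample σ = √[Σ(r − μ)² / 7] = √[333.2188 / 7] = √47.6027 = 6.8995%
VaR = −(μ − z·σ) = −(3.7375 − 2.326 × 6.8995) = −(-12.3107) = 12.3107%

12.31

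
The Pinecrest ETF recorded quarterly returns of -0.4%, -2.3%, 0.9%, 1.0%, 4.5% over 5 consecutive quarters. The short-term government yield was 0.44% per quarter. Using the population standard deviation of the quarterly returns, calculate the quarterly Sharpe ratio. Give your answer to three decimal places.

0.135

r̄ = (-0.4 − 2.3 + 0.9 + 1 + 4.5) / 5 = 3.70 / 5 = 0.7400%
Σ(r − r̄)² = (-0.4 − 0.7400)² + (-2.3 − 0.7400)² + (0.9 − 0.7400)² + … = 24.7720
σ = √[24.7720 / 5] = 2.2258%
Sharpe = (r̄ − rf) / σ = (0.7400 − 0.44) / 2.2258 = 0.3000 / 2.2258 = 0.1348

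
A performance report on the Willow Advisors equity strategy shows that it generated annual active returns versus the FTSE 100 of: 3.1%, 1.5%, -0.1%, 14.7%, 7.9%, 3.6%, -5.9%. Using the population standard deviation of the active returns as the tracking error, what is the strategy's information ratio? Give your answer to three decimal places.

μ = (3.1 + 1.5 − 0.1 + 14.7 + 7.9 + 3.6 − 5.9) / 7 = 24.80 / 7 = 3.5429%
Σ(r − μ)² = (3.1 − 3.5429)² + (1.5 − 3.5429)² + (-0.1 − 3.5429)² + … = 250.2771
population σ = √(250.2771 / 7) = √35.7539 = 5.9795%
IR = μ / tracking error = 3.5429 / 5.9795 = 0.5925

0.593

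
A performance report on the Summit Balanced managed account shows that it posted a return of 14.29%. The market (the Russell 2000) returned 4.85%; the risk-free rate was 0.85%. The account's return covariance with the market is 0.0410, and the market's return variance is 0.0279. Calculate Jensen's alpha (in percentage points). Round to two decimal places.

β = Cov / Var = 0.0410 / 0.0279 = 1.4695
E[R] = Rf + β(Rm − Rf) = 0.85% + 1.4695 × (4.85% − 0.85%) = 6.7280%
α = Rp − E[R] = 14.29% − 6.7280% = 7.5620

7.56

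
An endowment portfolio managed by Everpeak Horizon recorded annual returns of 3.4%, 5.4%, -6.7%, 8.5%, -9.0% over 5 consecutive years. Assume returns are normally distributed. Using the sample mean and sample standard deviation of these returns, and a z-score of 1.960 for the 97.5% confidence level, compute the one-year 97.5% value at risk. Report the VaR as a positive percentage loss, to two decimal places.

μ = (3.4 + 5.4 − 6.7 + 8.5 − 9) / 5 = 1.60 / 5 = 0.3200%
Sample σ = √[Σ(r − μ)² / 4] = √[238.3480 / 4] = √59.5870 = 7.7193%
VaR = −(μ − z·σ) = −(0.3200 − 1.960 × 7.7193) = −(-14.8098) = 14.8098%

14.81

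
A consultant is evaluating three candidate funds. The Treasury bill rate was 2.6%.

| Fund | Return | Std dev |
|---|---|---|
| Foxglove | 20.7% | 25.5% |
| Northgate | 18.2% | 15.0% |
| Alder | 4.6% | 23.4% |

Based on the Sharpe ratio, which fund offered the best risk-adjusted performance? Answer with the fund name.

Northgate

Foxglove: Sharpe ratio = (20.7% − 2.6%) / 25.5% = 0.710
Northgate: Sharpe ratio = (18.2% − 2.6%) / 15.0% = 1.040
Alder: Sharpe ratio = (4.6% − 2.6%) / 23.4% = 0.085
Highest: Northgate (1.040).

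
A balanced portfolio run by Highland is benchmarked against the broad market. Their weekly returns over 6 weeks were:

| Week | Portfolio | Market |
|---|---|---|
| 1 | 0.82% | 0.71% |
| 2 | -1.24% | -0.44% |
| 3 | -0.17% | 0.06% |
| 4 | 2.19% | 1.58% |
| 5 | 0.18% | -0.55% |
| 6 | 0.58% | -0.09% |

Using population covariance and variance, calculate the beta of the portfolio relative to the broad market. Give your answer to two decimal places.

r̄p = 0.3933%,  r̄m = 0.2117%
Cov = Σ(rp − r̄p)(rm − r̄m) / 6 = 0.6545
Var(rm) = Σ(rm − r̄m)² / 6 = 0.5399
β = Cov / Var = 0.6545 / 0.5399 = 1.2123

1.21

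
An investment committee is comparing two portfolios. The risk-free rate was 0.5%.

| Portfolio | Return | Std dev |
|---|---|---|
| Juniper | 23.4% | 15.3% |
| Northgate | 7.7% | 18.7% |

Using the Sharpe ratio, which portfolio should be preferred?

Juniper

Juniper: Sharpe ratio = (23.4% − 0.5%) / 15.3% = 1.497
Northgate: Sharpe ratio = (7.7% − 0.5%) / 18.7% = 0.385
Highest: Juniper (1.497).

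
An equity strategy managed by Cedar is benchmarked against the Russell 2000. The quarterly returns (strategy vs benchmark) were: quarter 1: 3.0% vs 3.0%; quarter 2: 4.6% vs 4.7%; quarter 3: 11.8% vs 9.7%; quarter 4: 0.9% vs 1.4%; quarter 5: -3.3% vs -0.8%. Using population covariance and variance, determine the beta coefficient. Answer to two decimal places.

r̄p = 3.4000%,  r̄m = 3.6000%
Cov = Σ(rp − r̄p)(rm − r̄m) / 5 = 17.5560
Var(rm) = Σ(rm − r̄m)² / 5 = 12.5960
β = Cov / Var = 17.5560 / 12.5960 = 1.3938

1.39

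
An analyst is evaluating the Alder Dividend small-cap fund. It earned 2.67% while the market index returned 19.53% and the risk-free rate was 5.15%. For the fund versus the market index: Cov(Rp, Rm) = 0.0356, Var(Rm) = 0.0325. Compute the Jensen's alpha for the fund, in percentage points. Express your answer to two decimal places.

-18.23

β = Cov / Var = 0.0356 / 0.0325 = 1.0954
E[R] = Rf + β(Rm − Rf) = 5.15% + 1.0954 × (19.53% − 5.15%) = 20.9019%
α = Rp − E[R] = 2.67% − 20.9019% = -18.2319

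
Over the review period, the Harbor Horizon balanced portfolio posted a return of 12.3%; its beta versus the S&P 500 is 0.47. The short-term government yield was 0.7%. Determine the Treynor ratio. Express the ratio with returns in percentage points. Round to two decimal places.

24.68

Treynor = (Rp − Rf) / β = (12.3% − 0.7%) / 0.47 = 11.60 / 0.47 = 24.6809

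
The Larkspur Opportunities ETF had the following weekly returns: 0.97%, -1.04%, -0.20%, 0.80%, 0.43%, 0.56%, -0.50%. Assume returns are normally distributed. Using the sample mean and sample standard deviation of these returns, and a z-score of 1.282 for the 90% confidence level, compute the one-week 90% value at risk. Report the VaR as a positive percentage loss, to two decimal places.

r̄ = (0.97 − 1.04 − 0.2 + 0.8 + 0.43 + 0.56 − 0.5) / 7 = 1.020 / 7 = 0.1457%
Sample std dev = √[3.3024 / 6] = 0.7419%
VaR = −(r̄ − z·σ) = −(0.1457 − 1.282 × 0.7419) = −(-0.8054) = 0.8054%

0.81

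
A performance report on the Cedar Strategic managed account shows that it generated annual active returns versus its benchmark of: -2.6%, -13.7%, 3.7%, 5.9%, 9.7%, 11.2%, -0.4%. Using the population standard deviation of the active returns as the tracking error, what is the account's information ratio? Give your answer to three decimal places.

μ = (-2.6 − 13.7 + 3.7 + 5.9 + 9.7 + 11.2 − 0.4) / 7 = 1.9714%
Population std dev = √[435.4343 / 7] = 7.8870%
IR = μ / tracking error = 1.9714 / 7.8870 = 0.2500

0.250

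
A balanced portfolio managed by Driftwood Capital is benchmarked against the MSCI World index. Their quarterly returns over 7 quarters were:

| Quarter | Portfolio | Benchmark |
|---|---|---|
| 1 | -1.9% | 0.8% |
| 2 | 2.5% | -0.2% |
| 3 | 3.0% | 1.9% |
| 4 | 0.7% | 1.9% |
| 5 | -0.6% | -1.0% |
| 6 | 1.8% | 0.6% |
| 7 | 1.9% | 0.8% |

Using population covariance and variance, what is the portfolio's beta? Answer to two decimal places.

r̄p = 1.0571%,  r̄m = 0.6857%
Cov = Σ(rp − r̄p)(rm − r̄m) / 7 = 0.4480
Var(rm) = Σ(rm − r̄m)² / 7 = 0.9441
β = Cov / Var = 0.4480 / 0.9441 = 0.4745

0.47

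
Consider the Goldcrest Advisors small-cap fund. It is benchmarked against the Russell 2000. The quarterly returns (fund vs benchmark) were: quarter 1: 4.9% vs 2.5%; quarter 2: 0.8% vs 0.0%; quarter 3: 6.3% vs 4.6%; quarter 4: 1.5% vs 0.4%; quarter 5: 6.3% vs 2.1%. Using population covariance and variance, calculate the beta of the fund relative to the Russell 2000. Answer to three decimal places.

r̄p = 3.9600%,  r̄m = 1.9200%
Cov = Σ(rp − r̄p)(rm − r̄m) / 5 = 3.4088
Var(rm) = Σ(rm − r̄m)² / 5 = 2.7096
β = Cov / Var = 3.4088 / 2.7096 = 1.2580

1.258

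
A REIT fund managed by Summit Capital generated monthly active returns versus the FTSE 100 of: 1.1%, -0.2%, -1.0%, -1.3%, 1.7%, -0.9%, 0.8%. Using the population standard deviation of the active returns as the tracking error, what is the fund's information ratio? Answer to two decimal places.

0.03

r̄ = (1.1 − 0.2 − 1 − 1.3 + 1.7 − 0.9 + 0.8) / 7 = 0.0286%
Σ(r − r̄)² = (1.1 − 0.0286)² + (-0.2 − 0.0286)² + … = 8.2743
population σ = √(8.2743 / 7) = √1.1820 = 1.0872%
IR = r̄ / tracking error = 0.0286 / 1.0872 = 0.0263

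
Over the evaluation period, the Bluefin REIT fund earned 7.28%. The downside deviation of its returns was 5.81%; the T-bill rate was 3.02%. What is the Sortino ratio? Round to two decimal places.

Sortino = (Rp − Rf) / σd = (7.28% − 3.02%) / 5.81% = 4.26% / 5.81% = 0.7332

0.73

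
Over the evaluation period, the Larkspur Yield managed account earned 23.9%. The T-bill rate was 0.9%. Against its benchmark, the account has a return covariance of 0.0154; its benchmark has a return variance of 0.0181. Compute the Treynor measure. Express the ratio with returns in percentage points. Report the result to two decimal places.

27.03

β = Cov / Var = 0.0154 / 0.0181 = 0.8508
Treynor = (Rp − Rf) / β = (23.9% − 0.9%) / 0.8508 = 23.00 / 0.8508 = 27.0334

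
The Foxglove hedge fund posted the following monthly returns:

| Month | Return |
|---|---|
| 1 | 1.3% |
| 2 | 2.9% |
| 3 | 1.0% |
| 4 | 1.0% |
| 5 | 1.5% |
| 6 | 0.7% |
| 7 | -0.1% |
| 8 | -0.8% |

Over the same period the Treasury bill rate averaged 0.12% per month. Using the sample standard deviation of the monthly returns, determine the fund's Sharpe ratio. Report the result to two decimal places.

r̄ = (1.3 + 2.9 + 1 + 1 + 1.5 + 0.7 − 0.1 − 0.8) / 8 = 7.50 / 8 = 0.9375%
Σ(r − r̄)² = (1.3 − 0.9375)² + (2.9 − 0.9375)² + … = 8.4588
σ = √[8.4588 / 7] = 1.0993%
Sharpe = (r̄ − rf) / σ = (0.9375 − 0.12) / 1.0993 = 0.8175 / 1.0993 = 0.7437

0.74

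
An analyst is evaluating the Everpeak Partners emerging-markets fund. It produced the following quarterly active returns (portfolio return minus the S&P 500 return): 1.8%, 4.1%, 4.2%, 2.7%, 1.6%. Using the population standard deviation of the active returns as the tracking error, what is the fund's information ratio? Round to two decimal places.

2.61

r̄ = (1.8 + 4.1 + 4.2 + 2.7 + 1.6) / 5 = 14.40 / 5 = 2.8800%
Σ(r − r̄)² = (1.8 − 2.8800)² + (4.1 − 2.8800)² + (4.2 − 2.8800)² + … = 6.0680
σ = √[6.0680 / 5] = 1.1016%
IR = r̄ / tracking error = 2.8800 / 1.1016 = 2.6144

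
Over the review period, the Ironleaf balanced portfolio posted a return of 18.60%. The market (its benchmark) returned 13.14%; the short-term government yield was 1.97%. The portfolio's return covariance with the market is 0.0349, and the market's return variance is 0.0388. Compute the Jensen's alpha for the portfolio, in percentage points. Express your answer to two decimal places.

β = Cov / Var = 0.0349 / 0.0388 = 0.8995
E[R] = Rf + β(Rm − Rf) = 1.97% + 0.8995 × (13.14% − 1.97%) = 12.0174%
α = Rp − E[R] = 18.60% − 12.0174% = 6.5826

6.58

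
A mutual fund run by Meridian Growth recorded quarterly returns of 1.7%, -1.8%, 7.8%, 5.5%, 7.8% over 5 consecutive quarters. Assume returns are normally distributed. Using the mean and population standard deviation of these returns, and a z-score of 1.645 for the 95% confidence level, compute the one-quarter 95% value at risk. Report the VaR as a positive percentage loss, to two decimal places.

μ = (1.7 − 1.8 + 7.8 + 5.5 + 7.8) / 5 = 4.2000%
Population σ = √[Σ(r − μ)² / 5] = √[69.8600 / 5] = √13.9720 = 3.7379%
VaR = −(μ − z·σ) = −(4.2000 − 1.645 × 3.7379) = −(-1.9488) = 1.9488%

1.95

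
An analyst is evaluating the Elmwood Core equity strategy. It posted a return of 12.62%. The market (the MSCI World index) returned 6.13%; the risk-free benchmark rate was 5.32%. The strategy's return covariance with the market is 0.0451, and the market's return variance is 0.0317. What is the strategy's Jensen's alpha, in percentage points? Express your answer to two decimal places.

β = Cov / Var = 0.0451 / 0.0317 = 1.4227
E[R] = Rf + β(Rm − Rf) = 5.32% + 1.4227 × (6.13% − 5.32%) = 6.4724%
α = Rp − E[R] = 12.62% − 6.4724% = 6.1476

6.15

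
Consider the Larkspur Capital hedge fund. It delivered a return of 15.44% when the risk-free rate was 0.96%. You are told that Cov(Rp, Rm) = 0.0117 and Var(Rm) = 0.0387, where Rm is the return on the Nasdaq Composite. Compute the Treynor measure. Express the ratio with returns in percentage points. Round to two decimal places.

47.90

β = Cov / Var = 0.0117 / 0.0387 = 0.3023
Treynor = (Rp − Rf) / β = (15.44% − 0.96%) / 0.3023 = 14.48 / 0.3023 = 47.8994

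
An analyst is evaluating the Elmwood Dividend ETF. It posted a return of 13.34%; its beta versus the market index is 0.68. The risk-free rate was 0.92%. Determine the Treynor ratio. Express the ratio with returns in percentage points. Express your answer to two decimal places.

Treynor = (Rp − Rf) / β = (13.34% − 0.92%) / 0.68 = 12.42 / 0.68 = 18.2647

18.26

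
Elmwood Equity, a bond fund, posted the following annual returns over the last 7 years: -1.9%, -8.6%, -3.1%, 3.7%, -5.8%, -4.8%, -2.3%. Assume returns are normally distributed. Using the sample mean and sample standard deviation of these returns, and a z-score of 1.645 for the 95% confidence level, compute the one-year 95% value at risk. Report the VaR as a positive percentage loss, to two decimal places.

9.58

r̄ = (-1.9 − 8.6 − 3.1 + 3.7 − 5.8 − 4.8 − 2.3) / 7 = -3.2571%
Sample σ = √[Σ(r − r̄)² / 6] = √[88.5771 / 6] = √14.7629 = 3.8423%
VaR = −(r̄ − z·σ) = −(-3.2571 − 1.645 × 3.8423) = −(-9.5777) = 9.5777%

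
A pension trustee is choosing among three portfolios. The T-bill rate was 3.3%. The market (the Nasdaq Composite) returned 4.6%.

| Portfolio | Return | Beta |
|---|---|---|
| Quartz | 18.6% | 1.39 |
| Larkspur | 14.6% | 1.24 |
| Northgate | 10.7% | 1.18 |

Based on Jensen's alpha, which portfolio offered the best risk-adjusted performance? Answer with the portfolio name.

Quartz

Quartz: α = 18.6% − [3.3% + 1.39 × (4.6% − 3.3%)] = 13.493
Larkspur: α = 14.6% − [3.3% + 1.24 × (4.6% − 3.3%)] = 9.688
Northgate: α = 10.7% − [3.3% + 1.18 × (4.6% − 3.3%)] = 5.866
Highest: Quartz (13.493).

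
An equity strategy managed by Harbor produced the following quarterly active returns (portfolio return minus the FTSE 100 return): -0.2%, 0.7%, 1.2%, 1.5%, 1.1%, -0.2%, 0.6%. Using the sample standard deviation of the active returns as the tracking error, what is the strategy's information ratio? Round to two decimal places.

1.01

r̄ = (-0.2 + 0.7 + 1.2 + 1.5 + 1.1 − 0.2 + 0.6) / 7 = 4.70 / 7 = 0.6714%
Σ(r − r̄)² = (-0.2 − 0.6714)² + (0.7 − 0.6714)² + … = 2.6743
σ = √[2.6743 / 6] = 0.6676%
IR = r̄ / tracking error = 0.6714 / 0.6676 = 1.0057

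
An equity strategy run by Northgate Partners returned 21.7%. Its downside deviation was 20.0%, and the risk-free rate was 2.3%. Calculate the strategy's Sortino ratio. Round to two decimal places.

0.97

Sortino = (Rp − Rf) / σd = (21.7% − 2.3%) / 20.0% = 19.40% / 20.0% = 0.9700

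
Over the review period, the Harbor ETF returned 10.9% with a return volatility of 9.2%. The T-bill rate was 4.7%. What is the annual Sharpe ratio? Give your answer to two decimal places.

Sharpe = (Rp − Rf) / σp = (10.9% − 4.7%) / 9.2% = 6.20% / 9.2% = 0.6739

0.67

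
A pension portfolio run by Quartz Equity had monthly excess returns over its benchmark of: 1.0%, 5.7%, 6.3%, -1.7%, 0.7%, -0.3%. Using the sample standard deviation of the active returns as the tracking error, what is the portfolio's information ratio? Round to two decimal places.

0.59

μ = (1 + 5.7 + 6.3 − 1.7 + 0.7 − 0.3) / 6 = 1.9500%
Sample σ = √[Σ(r − μ)² / 5] = √[53.8350 / 5] = √10.7670 = 3.2813%
IR = μ / tracking error = 1.9500 / 3.2813 = 0.5943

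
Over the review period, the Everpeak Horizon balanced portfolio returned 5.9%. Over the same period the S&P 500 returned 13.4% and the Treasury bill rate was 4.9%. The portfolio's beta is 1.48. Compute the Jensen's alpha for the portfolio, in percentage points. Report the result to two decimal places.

-11.58

CAPM expected return = Rf + β(Rm − Rf) = 4.9% + 1.48 × (13.4% − 4.9%) = 4.9 + 1.48 × 8.50 = 17.4800%
Jensen's α = Rp − E[R] = 5.9% − 17.4800% = -11.5800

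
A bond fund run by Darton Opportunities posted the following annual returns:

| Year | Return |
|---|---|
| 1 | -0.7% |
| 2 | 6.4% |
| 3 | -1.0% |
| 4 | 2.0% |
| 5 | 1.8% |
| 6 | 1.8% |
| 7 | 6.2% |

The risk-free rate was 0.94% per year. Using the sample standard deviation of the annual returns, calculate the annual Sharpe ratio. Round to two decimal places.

0.48

Mean return r̄ = 16.50 / 7 = 2.3571%
Sample σ = √[Σ(r − r̄)² / 6] = √[52.4771 / 6] = √8.7462 = 2.9574%
Sharpe = (r̄ − rf) / σ = (2.3571 − 0.94) / 2.9574 = 1.4171 / 2.9574 = 0.4792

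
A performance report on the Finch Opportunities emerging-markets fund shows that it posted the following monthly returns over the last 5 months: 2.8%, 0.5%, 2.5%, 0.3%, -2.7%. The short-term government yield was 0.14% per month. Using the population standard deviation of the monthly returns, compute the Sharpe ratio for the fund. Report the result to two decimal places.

r̄ = (2.8 + 0.5 + 2.5 + 0.3 − 2.7) / 5 = 3.40 / 5 = 0.6800%
Σ(r − r̄)² = (2.8 − 0.6800)² + (0.5 − 0.6800)² + … = 19.4080
population σ = √(19.4080 / 5) = √3.8816 = 1.9702%
Sharpe = (r̄ − rf) / σ = (0.6800 − 0.14) / 1.9702 = 0.5400 / 1.9702 = 0.2741

0.27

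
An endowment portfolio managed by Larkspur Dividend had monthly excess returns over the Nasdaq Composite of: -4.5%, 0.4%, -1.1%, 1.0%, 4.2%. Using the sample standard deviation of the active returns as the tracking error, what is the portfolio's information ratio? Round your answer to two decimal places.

Mean return r̄ = 0.00 / 5 = 0.0000%
Σ(r − r̄)² = (-4.5 − 0.0000)² + (0.4 − 0.0000)² + … = 40.2600
σ = √[40.2600 / 4] = 3.1725%
IR = r̄ / tracking error = 0.0000 / 3.1725 = 0.0000

0.00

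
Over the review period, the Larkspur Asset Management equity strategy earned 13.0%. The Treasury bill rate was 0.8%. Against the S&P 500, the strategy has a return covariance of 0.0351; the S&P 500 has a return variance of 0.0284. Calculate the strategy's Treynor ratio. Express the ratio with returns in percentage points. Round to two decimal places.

9.87

β = Cov / Var = 0.0351 / 0.0284 = 1.2359
Treynor = (Rp − Rf) / β = (13.0% − 0.8%) / 1.2359 = 12.20 / 1.2359 = 9.8713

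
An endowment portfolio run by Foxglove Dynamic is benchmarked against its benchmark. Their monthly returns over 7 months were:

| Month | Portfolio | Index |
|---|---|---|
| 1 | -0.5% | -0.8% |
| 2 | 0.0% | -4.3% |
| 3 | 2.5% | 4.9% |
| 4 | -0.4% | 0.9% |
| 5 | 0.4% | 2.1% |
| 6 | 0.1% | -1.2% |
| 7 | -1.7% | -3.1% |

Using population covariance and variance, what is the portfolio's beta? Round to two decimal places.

0.31

r̄p = 0.0571%,  r̄m = -0.2143%
Cov = Σ(rp − r̄p)(rm − r̄m) / 7 = 2.6237
Var(rm) = Σ(rm − r̄m)² / 7 = 8.4412
β = Cov / Var = 2.6237 / 8.4412 = 0.3108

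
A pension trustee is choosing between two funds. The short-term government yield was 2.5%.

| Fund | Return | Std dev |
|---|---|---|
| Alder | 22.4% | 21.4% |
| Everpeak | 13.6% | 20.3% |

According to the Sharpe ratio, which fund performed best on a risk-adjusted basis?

Alder: Sharpe ratio = (22.4% − 2.5%) / 21.4% = 0.930
Everpeak: Sharpe ratio = (13.6% − 2.5%) / 20.3% = 0.547
Highest: Alder (0.930).

Alder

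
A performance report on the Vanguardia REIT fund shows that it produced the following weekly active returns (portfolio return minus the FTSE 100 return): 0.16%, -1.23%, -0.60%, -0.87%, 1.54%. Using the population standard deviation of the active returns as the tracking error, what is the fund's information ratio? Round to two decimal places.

r̄ = (0.16 − 1.23 − 0.6 − 0.87 + 1.54) / 5 = -1.000 / 5 = -0.2000%
Σ(r − r̄)² = 4.8270; population σ = √(4.8270/5) = 0.9825%
IR = r̄ / tracking error = -0.2000 / 0.9825 = -0.2036

-0.20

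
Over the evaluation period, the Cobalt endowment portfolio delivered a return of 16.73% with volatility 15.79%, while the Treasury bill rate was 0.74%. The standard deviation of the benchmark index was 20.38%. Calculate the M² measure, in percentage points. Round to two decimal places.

21.38

Sharpe = (Rp − Rf) / σp = (16.73% − 0.74%) / 15.79% = 1.0127
M² = Rf + Sharpe × σm = 0.74% + 1.0127 × 20.38% = 21.3788%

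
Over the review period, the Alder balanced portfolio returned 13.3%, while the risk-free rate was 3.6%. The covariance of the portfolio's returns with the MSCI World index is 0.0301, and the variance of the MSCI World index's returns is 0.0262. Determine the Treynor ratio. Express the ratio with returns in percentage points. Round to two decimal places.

8.44

β = Cov / Var = 0.0301 / 0.0262 = 1.1489
Treynor = (Rp − Rf) / β = (13.3% − 3.6%) / 1.1489 = 9.70 / 1.1489 = 8.4429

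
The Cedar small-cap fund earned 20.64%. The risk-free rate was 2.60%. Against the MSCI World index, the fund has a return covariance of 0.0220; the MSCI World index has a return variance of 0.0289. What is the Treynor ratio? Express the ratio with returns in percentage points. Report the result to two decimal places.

23.70

β = Cov / Var = 0.0220 / 0.0289 = 0.7612
Treynor = (Rp − Rf) / β = (20.64% − 2.60%) / 0.7612 = 18.04 / 0.7612 = 23.6994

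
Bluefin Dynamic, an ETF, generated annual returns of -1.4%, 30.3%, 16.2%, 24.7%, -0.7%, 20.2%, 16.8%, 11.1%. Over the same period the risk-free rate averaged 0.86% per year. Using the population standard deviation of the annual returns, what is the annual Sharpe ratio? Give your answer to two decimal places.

1.31

r̄ = (-1.4 + 30.3 + 16.2 + 24.7 − 0.7 + 20.2 + 16.8 + 11.1) / 8 = 14.6500%
Σ(r − r̄)² = 889.5800; population σ = √(889.5800/8) = 10.5450%
Sharpe = (r̄ − rf) / σ = (14.6500 − 0.86) / 10.5450 = 13.7900 / 10.5450 = 1.3077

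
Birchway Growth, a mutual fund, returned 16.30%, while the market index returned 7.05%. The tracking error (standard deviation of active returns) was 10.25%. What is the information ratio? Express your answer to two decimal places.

IR = (Rp − Rb) / TE = (16.30% − 7.05%) / 10.25% = 9.25% / 10.25% = 0.9024

0.90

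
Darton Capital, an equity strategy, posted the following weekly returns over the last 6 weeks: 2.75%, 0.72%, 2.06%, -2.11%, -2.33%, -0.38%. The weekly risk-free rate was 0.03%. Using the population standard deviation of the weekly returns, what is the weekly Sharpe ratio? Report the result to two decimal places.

0.05

r̄ = (2.75 + 0.72 + 2.06 − 2.11 − 2.33 − 0.38) / 6 = 0.710 / 6 = 0.1183%
Population σ = √[Σ(r − r̄)² / 6] = √[22.2659 / 6] = √3.7110 = 1.9264%
Sharpe = (r̄ − rf) / σ = (0.1183 − 0.03) / 1.9264 = 0.0883 / 1.9264 = 0.0458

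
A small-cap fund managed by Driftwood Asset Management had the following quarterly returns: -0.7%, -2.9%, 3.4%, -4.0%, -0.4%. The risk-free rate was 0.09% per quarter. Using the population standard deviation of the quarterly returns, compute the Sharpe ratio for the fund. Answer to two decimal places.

r̄ = (-0.7 − 2.9 + 3.4 − 4 − 0.4) / 5 = -0.9200%
Population σ = √[Σ(r − r̄)² / 5] = √[32.3880 / 5] = √6.4776 = 2.5451%
Sharpe = (r̄ − rf) / σ = (-0.9200 − 0.09) / 2.5451 = -1.0100 / 2.5451 = -0.3968

-0.40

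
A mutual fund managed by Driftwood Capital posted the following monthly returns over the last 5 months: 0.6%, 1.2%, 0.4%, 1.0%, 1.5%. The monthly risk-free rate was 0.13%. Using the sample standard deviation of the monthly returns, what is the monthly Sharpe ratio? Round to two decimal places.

1.82

Mean return μ = 4.70 / 5 = 0.9400%
Σ(r − μ)² = (0.6 − 0.9400)² + (1.2 − 0.9400)² + (0.4 − 0.9400)² + … = 0.7920
σ = √[0.7920 / 4] = 0.4450%
Sharpe = (μ − rf) / σ = (0.9400 − 0.13) / 0.4450 = 0.8100 / 0.4450 = 1.8202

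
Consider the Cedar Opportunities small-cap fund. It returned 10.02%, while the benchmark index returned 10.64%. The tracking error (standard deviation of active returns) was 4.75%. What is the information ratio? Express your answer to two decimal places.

IR = (Rp − Rb) / TE = (10.02% − 10.64%) / 4.75% = -0.62% / 4.75% = -0.1305

-0.13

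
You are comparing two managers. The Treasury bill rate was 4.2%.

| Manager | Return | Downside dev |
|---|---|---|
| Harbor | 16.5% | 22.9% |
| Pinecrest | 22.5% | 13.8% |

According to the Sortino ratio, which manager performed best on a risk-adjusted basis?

Pinecrest

Harbor: Sortino ratio = (16.5% − 4.2%) / 22.9% = 0.537
Pinecrest: Sortino ratio = (22.5% − 4.2%) / 13.8% = 1.326
Highest: Pinecrest (1.326).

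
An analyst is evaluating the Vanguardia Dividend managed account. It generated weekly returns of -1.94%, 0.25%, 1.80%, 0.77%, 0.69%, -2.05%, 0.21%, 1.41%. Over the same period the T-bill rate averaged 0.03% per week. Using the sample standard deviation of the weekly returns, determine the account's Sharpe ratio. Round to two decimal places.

0.08

Mean return r̄ = 1.140 / 8 = 0.1425%
Σ(r − r̄)² = (-1.94 − 0.1425)² + (0.25 − 0.1425)² + … = 14.2074
σ = √[14.2074 / 7] = 1.4247%
Sharpe = (r̄ − rf) / σ = (0.1425 − 0.03) / 1.4247 = 0.1125 / 1.4247 = 0.0790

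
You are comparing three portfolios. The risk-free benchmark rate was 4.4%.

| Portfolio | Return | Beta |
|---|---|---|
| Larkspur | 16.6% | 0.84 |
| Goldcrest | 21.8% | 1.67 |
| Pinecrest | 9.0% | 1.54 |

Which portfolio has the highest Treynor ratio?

Larkspur: Treynor = (16.6% − 4.4%) / 0.84 = 14.524
Goldcrest: Treynor = (21.8% − 4.4%) / 1.67 = 10.419
Pinecrest: Treynor = (9.0% − 4.4%) / 1.54 = 2.987
Highest: Larkspur (14.524).

Larkspur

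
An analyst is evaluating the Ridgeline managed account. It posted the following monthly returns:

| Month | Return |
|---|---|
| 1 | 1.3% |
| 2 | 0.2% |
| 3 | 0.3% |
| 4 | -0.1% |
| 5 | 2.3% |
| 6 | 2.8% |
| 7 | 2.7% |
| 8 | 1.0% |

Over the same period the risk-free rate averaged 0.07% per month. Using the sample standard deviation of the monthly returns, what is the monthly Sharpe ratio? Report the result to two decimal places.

1.07

Mean return μ = 10.50 / 8 = 1.3125%
Σ(r − μ)² = (1.3 − 1.3125)² + (0.2 − 1.3125)² + … = 9.4688
sample σ = √(9.4688 / 7) = √1.3527 = 1.1631%
Sharpe = (μ − rf) / σ = (1.3125 − 0.07) / 1.1631 = 1.2425 / 1.1631 = 1.0683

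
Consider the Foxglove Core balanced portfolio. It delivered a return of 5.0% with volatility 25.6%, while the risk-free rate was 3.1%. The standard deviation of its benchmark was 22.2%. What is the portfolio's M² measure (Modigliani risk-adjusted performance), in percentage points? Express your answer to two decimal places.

Sharpe = (Rp − Rf) / σp = (5.0% − 3.1%) / 25.6% = 0.0742
M² = Rf + Sharpe × σm = 3.1% + 0.0742 × 22.2% = 4.7472%

4.75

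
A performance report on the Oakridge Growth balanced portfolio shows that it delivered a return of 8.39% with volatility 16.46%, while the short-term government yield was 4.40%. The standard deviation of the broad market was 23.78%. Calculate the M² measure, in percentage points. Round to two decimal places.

10.16

Sharpe = (Rp − Rf) / σp = (8.39% − 4.40%) / 16.46% = 0.2424
M² = Rf + Sharpe × σm = 4.40% + 0.2424 × 23.78% = 10.1643%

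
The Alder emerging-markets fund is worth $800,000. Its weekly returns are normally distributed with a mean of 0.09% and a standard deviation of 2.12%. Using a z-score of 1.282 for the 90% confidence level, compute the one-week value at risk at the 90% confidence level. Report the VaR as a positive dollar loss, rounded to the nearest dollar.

Return at the 90% tail: μ − z·σ = 0.09% − 1.282 × 2.12% = 0.09 − 2.71784 = -2.62784%
VaR = −(-2.62784%) × $800,000 = 2.62784% × $800,000 = $21,023

$21,023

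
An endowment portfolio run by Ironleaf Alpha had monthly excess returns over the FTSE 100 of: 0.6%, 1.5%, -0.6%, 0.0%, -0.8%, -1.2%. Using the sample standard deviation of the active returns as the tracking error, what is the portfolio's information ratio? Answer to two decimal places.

-0.08

Mean return r̄ = -0.50 / 6 = -0.0833%
Sample σ = √[Σ(r − r̄)² / 5] = √[5.0083 / 5] = √1.0017 = 1.0008%
IR = r̄ / tracking error = -0.0833 / 1.0008 = -0.0832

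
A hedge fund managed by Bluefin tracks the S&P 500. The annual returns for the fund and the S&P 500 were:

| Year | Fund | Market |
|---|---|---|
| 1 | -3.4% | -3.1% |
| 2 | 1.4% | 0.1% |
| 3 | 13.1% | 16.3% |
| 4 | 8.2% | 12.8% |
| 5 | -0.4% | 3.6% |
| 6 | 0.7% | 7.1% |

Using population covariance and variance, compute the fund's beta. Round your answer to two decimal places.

r̄p = 3.2667%,  r̄m = 6.1333%
Cov = Σ(rp − r̄p)(rm − r̄m) / 6 = 35.4144
Var(rm) = Σ(rm − r̄m)² / 6 = 46.1356
β = Cov / Var = 35.4144 / 46.1356 = 0.7676

0.77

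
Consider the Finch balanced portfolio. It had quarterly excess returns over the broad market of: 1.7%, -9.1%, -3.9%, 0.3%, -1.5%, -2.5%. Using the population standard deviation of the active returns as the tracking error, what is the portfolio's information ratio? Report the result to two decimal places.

-0.72

Mean return r̄ = -15.00 / 6 = -2.5000%
Σ(r − r̄)² = 72.0000; population σ = √(72.0000/6) = 3.4641%
IR = r̄ / tracking error = -2.5000 / 3.4641 = -0.7217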